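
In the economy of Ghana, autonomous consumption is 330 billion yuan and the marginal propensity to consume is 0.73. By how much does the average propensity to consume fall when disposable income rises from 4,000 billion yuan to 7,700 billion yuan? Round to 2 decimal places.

At Y = 4000: C = 330 + 0.73(4000) = 3250, APC = 3250/4000 = 0.813
At Y = 7700: C = 5951, APC = 5951/7700 = 0.773
Fall in APC = 0.813 − 0.773 = 0.04

ΔAPC = 0.04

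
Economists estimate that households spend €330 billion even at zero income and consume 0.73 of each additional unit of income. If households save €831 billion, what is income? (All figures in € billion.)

Y = 4300

S = Y − C = -330 + 0.27Y
-330 + 0.27Y = 831, so 0.27Y = 1161 and Y = 4300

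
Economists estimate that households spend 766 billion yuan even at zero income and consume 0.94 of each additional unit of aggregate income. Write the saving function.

S = -766 + 0.06Y

S = Y − C = Y − (766 + 0.94Y) = -766 + (1 − 0.94)Y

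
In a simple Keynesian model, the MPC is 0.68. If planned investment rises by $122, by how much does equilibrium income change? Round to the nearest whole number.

The multiplier is 1/(1 − MPC) = 1/0.32.
ΔY = 122/0.32 = 381.25 ≈ 381

ΔY ≈ 381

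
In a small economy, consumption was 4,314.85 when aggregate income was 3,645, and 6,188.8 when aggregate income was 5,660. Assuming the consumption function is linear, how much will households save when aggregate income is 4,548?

S = -606.64

MPC = (6188.8 − 4314.85)/(5660 − 3645) = 1873.95/2015 = 0.93
a = 4314.85 − 0.93(3645) = 4314.85 − 3389.85 = 925
C = 925 + 0.93(4548) = 5154.64
S = 4548 − 5154.64 = -606.64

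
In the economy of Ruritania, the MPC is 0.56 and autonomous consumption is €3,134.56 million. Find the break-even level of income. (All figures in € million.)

At break-even, C = Y: 3134.56 + 0.56Y = Y
0.44Y = 3134.56, so Y = 3134.56/0.44 = 7124

Y = 7124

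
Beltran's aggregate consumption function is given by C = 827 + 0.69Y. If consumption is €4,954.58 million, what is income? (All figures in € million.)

827 + 0.69Y = 4954.58
0.69Y = 4127.58, so Y = 4127.58/0.69 = 5982

Y = 5982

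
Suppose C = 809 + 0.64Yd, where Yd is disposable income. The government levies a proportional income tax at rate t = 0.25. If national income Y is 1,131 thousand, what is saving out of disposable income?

S = -503.63

Yd = (1 − 0.25)(1131) = 0.75(1131) = 848.25
C = 809 + 0.64(848.25) = 809 + 542.88 = 1351.88
S = Yd − C = 848.25 − 1351.88 = -503.63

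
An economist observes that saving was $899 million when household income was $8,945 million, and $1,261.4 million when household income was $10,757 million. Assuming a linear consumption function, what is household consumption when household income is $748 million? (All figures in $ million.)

MPS = ΔS/ΔY = (1261.4 − 899)/(10757 − 8945) = 362.4/1812 = 0.2
MPC = 1 − MPS = 0.8
Autonomous saving = 899 − 0.2(8945) = -890, so a = 890
C = 890 + 0.8(748) = 890 + 598.4 = 1488.4

C = 1488.4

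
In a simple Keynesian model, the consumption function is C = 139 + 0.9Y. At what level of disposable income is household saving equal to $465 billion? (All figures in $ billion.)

Y = 6040

S = Y − C = -139 + 0.1Y
-139 + 0.1Y = 465, so 0.1Y = 604 and Y = 6040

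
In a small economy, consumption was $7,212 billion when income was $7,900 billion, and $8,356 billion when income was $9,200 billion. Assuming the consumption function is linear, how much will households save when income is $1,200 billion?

MPC = (8356 − 7212)/(9200 − 7900) = 1144/1300 = 0.88
a = 7212 − 0.88(7900) = 7212 − 6952 = 260
C = 260 + 0.88(1200) = 1316
S = 1200 − 1316 = -116

S = -116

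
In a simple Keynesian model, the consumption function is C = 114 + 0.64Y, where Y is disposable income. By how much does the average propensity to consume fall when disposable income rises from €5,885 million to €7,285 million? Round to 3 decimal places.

At Y = 5885: C = 114 + 0.64(5885) = 3880.4, APC = 3880.4/5885 = 0.6594
At Y = 7285: C = 4776.4, APC = 4776.4/7285 = 0.6556
Fall in APC = 0.6594 − 0.6556 = 0.0038 ≈ 0.004

ΔAPC = 0.004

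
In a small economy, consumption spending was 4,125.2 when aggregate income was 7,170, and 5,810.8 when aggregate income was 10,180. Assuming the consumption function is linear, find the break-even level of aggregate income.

MPC = (5810.8 − 4125.2)/(10180 − 7170) = 1685.6/3010 = 0.56
a = 4125.2 − 0.56(7170) = 4125.2 − 4015.2 = 110
Break-even: Y = a/(1−MPC) = 110/0.44 = 250

Y = 250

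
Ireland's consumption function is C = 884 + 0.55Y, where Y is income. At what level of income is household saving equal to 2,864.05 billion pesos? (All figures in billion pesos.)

S = Y − C = -884 + 0.45Y
-884 + 0.45Y = 2864.05, so 0.45Y = 3748.05 and Y = 8329

Y = 8329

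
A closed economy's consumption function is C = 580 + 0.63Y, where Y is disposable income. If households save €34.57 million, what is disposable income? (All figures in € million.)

S = Y − C = -580 + 0.37Y
-580 + 0.37Y = 34.57, so 0.37Y = 614.57 and Y = 1661

Y = 1661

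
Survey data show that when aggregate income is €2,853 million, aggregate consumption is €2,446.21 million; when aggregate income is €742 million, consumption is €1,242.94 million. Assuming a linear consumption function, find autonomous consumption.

MPC = ΔC/ΔY = (2446.21 − 1242.94)/(2853 − 742) = 1203.27/2111 = 0.57
a = C − MPC·Y = 1242.94 − 0.57(742) = 1242.94 − 422.94 = 820

a = 820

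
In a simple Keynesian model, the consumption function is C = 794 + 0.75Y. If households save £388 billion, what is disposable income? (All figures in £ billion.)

Y = 4728

S = Y − C = -794 + 0.25Y
-794 + 0.25Y = 388, so 0.25Y = 1182 and Y = 4728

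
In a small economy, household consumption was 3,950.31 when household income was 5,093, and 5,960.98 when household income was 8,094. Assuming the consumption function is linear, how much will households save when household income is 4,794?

S = 1044.02

MPC = (5960.98 − 3950.31)/(8094 − 5093) = 2010.67/3001 = 0.67
a = 3950.31 − 0.67(5093) = 3950.31 − 3412.31 = 538
C = 538 + 0.67(4794) = 3749.98
S = 4794 − 3749.98 = 1044.02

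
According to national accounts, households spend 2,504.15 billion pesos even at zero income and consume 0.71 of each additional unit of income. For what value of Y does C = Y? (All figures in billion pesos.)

At break-even, C = Y: 2504.15 + 0.71Y = Y
0.29Y = 2504.15, so Y = 2504.15/0.29 = 8635

Y = 8635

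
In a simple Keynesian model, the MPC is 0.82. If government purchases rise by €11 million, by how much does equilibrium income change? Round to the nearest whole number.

The multiplier is 1/(1 − MPC) = 1/0.18.
ΔY = 11/0.18 = 61.11 ≈ 61

ΔY ≈ 61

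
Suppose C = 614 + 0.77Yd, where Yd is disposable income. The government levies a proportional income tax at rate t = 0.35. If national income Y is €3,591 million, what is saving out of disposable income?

S = -77.1455

Yd = (1 − 0.35)(3591) = 0.65(3591) = 2334.15
C = 614 + 0.77(2334.15) = 614 + 1797.2955 = 2411.2955
S = Yd − C = 2334.15 − 2411.2955 = -77.1455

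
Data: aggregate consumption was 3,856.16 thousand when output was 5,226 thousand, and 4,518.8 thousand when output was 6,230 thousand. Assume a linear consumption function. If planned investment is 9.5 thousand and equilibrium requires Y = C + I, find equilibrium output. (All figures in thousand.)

MPC = (4518.8 − 3856.16)/(6230 − 5226) = 662.64/1004 = 0.66
a = 3856.16 − 0.66(5226) = 407
Equilibrium: Y = 407 + 0.66Y + 9.5
0.34Y = 416.5, so Y = 416.5/0.34 = 1225

Y = 1225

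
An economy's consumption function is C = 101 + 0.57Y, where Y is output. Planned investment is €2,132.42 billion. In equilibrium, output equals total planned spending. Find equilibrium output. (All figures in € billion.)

Y = 5194

Y = C + I = 101 + 0.57Y + 2132.42
Y − 0.57Y = 2233.42
0.43Y = 2233.42, so Y = 2233.42/0.43 = 5194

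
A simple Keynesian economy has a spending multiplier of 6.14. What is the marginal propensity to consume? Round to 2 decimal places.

MPC = 0.84

k = 1/(1 − MPC), so 1 − MPC = 1/k = 1/6.14 = 0.1629
MPC = 1 − 0.1629 = 0.84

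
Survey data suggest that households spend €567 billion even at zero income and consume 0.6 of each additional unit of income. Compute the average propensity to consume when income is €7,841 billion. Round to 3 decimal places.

APC = 0.672

C = 567 + 0.6(7841) = 5271.6
APC = C/Y = 5271.6/7841 = 0.672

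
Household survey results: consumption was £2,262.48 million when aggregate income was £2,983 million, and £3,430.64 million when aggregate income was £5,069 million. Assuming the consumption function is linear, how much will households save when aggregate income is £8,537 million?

S = 3164.28

MPC = (3430.64 − 2262.48)/(5069 − 2983) = 1168.16/2086 = 0.56
a = 2262.48 − 0.56(2983) = 2262.48 − 1670.48 = 592
C = 592 + 0.56(8537) = 5372.72
S = 8537 − 5372.72 = 3164.28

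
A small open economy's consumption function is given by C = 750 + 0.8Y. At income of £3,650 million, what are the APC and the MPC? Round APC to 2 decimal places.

MPC = 0.8 (the slope of the consumption function)
C = 750 + 0.8(3650) = 3670, so APC = 3670/3650 = 1.01

APC = 1.01; MPC = 0.8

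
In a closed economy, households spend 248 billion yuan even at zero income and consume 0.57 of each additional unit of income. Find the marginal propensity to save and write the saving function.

MPS = 1 − MPC = 1 − 0.57 = 0.43
S = Y − C = -248 + 0.43Y

MPS = 0.43; S = -248 + 0.43Y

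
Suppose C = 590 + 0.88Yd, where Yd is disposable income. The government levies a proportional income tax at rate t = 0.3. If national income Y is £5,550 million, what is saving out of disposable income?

S = -123.8

Yd = (1 − 0.3)(5550) = 0.7(5550) = 3885
C = 590 + 0.88(3885) = 590 + 3418.8 = 4008.8
S = Yd − C = 3885 − 4008.8 = -123.8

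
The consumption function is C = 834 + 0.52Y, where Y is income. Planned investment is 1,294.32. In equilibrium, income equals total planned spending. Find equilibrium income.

Y = C + I = 834 + 0.52Y + 1294.32
Y − 0.52Y = 2128.32
0.48Y = 2128.32, so Y = 2128.32/0.48 = 4434

Y = 4434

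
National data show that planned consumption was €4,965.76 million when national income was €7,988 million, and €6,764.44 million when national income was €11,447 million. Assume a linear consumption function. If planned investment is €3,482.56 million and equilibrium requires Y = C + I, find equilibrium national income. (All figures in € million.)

Y = 8947

MPC = (6764.44 − 4965.76)/(11447 − 7988) = 1798.68/3459 = 0.52
a = 4965.76 − 0.52(7988) = 812
Equilibrium: Y = 812 + 0.52Y + 3482.56
0.48Y = 4294.56, so Y = 4294.56/0.48 = 8947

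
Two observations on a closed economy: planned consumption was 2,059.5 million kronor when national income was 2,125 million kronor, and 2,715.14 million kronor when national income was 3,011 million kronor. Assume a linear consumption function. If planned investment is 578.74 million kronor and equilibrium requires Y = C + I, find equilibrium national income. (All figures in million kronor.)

MPC = (2715.14 − 2059.5)/(3011 − 2125) = 655.64/886 = 0.74
a = 2059.5 − 0.74(2125) = 487
Equilibrium: Y = 487 + 0.74Y + 578.74
0.26Y = 1065.74, so Y = 1065.74/0.26 = 4099

Y = 4099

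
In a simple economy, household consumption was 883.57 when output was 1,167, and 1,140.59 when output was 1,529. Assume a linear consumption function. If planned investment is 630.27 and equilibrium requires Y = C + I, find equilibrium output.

Y = 2363

MPC = (1140.59 − 883.57)/(1529 − 1167) = 257.02/362 = 0.71
a = 883.57 − 0.71(1167) = 55
Equilibrium: Y = 55 + 0.71Y + 630.27
0.29Y = 685.27, so Y = 685.27/0.29 = 2363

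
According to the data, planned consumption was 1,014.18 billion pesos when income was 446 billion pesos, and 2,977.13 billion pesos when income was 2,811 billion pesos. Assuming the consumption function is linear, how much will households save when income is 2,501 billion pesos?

MPC = (2977.13 − 1014.18)/(2811 − 446) = 1962.95/2365 = 0.83
a = 1014.18 − 0.83(446) = 1014.18 − 370.18 = 644
C = 644 + 0.83(2501) = 2719.83
S = 2501 − 2719.83 = -218.83

S = -218.83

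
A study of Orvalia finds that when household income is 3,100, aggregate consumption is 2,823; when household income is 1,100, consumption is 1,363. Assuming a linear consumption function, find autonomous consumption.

MPC = ΔC/ΔY = (2823 − 1363)/(3100 − 1100) = 1460/2000 = 0.73
a = C − MPC·Y = 1363 − 0.73(1100) = 1363 − 803 = 560

a = 560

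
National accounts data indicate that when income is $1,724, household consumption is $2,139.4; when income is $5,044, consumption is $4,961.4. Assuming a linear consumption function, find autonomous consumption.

a = 674

MPC = ΔC/ΔY = (4961.4 − 2139.4)/(5044 − 1724) = 2822/3320 = 0.85
a = C − MPC·Y = 2139.4 − 0.85(1724) = 2139.4 − 1465.4 = 674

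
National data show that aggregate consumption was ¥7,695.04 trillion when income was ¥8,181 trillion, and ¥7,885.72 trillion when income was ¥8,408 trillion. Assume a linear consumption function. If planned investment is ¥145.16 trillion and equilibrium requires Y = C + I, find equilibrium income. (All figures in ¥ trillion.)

Y = 6051

MPC = (7885.72 − 7695.04)/(8408 − 8181) = 190.68/227 = 0.84
a = 7695.04 − 0.84(8181) = 823
Equilibrium: Y = 823 + 0.84Y + 145.16
0.16Y = 968.16, so Y = 968.16/0.16 = 6051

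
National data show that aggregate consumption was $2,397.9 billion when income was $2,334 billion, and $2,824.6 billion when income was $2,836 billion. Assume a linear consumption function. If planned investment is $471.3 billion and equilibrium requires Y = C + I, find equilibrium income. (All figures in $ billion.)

MPC = (2824.6 − 2397.9)/(2836 − 2334) = 426.7/502 = 0.85
a = 2397.9 − 0.85(2334) = 414
Equilibrium: Y = 414 + 0.85Y + 471.3
0.15Y = 885.3, so Y = 885.3/0.15 = 5902

Y = 5902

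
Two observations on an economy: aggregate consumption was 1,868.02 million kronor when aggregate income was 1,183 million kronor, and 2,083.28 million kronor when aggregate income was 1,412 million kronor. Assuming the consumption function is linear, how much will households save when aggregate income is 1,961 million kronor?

S = -638.34

MPC = (2083.28 − 1868.02)/(1412 − 1183) = 215.26/229 = 0.94
a = 1868.02 − 0.94(1183) = 1868.02 − 1112.02 = 756
C = 756 + 0.94(1961) = 2599.34
S = 1961 − 2599.34 = -638.34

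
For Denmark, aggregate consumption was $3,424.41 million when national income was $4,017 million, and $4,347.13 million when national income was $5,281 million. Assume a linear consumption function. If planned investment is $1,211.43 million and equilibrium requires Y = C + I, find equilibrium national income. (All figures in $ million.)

Y = 6309

MPC = (4347.13 − 3424.41)/(5281 − 4017) = 922.72/1264 = 0.73
a = 3424.41 − 0.73(4017) = 492
Equilibrium: Y = 492 + 0.73Y + 1211.43
0.27Y = 1703.43, so Y = 1703.43/0.27 = 6309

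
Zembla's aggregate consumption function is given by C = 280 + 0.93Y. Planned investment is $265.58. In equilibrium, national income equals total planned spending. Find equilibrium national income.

Y = C + I = 280 + 0.93Y + 265.58
Y − 0.93Y = 545.58
0.07Y = 545.58, so Y = 545.58/0.07 = 7794

Y = 7794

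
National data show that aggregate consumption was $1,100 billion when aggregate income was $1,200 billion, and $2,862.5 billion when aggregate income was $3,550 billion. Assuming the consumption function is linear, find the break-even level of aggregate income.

Y = 800

MPC = (2862.5 − 1100)/(3550 − 1200) = 1762.5/2350 = 0.75
a = 1100 − 0.75(1200) = 1100 − 900 = 200
Break-even: Y = a/(1−MPC) = 200/0.25 = 800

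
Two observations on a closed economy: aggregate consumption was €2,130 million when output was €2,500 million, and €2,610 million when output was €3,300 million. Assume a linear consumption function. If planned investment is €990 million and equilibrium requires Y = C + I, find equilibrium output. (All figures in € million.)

Y = 4050

MPC = (2610 − 2130)/(3300 − 2500) = 480/800 = 0.6
a = 2130 − 0.6(2500) = 630
Equilibrium: Y = 630 + 0.6Y + 990
0.4Y = 1620, so Y = 1620/0.4 = 4050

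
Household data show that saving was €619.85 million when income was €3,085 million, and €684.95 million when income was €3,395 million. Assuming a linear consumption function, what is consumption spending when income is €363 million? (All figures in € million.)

C = 314.77

MPS = ΔS/ΔY = (684.95 − 619.85)/(3395 − 3085) = 65.1/310 = 0.21
MPC = 1 − MPS = 0.79
Autonomous saving = 619.85 − 0.21(3085) = -28, so a = 28
C = 28 + 0.79(363) = 28 + 286.77 = 314.77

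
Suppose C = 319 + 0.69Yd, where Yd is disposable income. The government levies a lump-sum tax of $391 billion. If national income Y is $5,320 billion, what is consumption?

Yd = Y − T = 5320 − 391 = 4929
C = 319 + 0.69(4929) = 319 + 3401.01 = 3720.01

C = 3720.01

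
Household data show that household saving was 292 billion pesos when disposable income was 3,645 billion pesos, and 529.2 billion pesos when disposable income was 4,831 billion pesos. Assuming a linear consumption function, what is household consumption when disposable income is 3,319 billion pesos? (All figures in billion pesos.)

MPS = ΔS/ΔY = (529.2 − 292)/(4831 − 3645) = 237.2/1186 = 0.2
MPC = 1 − MPS = 0.8
Autonomous saving = 292 − 0.2(3645) = -437, so a = 437
C = 437 + 0.8(3319) = 437 + 2655.2 = 3092.2

C = 3092.2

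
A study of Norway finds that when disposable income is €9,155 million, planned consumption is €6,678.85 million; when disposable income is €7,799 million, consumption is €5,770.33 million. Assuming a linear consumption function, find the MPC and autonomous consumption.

MPC = 0.67; a = 545

MPC = ΔC/ΔY = (6678.85 − 5770.33)/(9155 − 7799) = 908.52/1356 = 0.67
a = C − MPC·Y = 5770.33 − 0.67(7799) = 5770.33 − 5225.33 = 545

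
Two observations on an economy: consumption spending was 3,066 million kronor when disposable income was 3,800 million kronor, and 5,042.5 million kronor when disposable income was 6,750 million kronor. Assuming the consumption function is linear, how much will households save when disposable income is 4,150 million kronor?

S = 849.5

MPC = (5042.5 − 3066)/(6750 − 3800) = 1976.5/2950 = 0.67
a = 3066 − 0.67(3800) = 3066 − 2546 = 520
C = 520 + 0.67(4150) = 3300.5
S = 4150 − 3300.5 = 849.5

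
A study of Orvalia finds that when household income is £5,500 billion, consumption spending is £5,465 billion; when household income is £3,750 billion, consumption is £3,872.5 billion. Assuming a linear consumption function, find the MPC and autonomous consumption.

MPC = ΔC/ΔY = (5465 − 3872.5)/(5500 − 3750) = 1592.5/1750 = 0.91
a = C − MPC·Y = 3872.5 − 0.91(3750) = 3872.5 − 3412.5 = 460

MPC = 0.91; a = 460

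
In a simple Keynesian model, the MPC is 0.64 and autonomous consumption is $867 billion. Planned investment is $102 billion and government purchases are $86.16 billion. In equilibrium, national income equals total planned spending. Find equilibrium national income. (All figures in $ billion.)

Y = C + I + G = 867 + 0.64Y + 102 + 86.16
Y − 0.64Y = 1055.16
0.36Y = 1055.16, so Y = 1055.16/0.36 = 2931

Y = 2931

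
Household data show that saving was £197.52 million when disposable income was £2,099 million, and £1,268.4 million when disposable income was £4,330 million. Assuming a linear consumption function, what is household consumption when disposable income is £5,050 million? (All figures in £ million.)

MPS = ΔS/ΔY = (1268.4 − 197.52)/(4330 − 2099) = 1070.88/2231 = 0.48
MPC = 1 − MPS = 0.52
Autonomous saving = 197.52 − 0.48(2099) = -810, so a = 810
C = 810 + 0.52(5050) = 810 + 2626 = 3436

C = 3436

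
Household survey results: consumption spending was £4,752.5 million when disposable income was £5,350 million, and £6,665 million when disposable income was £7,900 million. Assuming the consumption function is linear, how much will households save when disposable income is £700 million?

S = -565

MPC = (6665 − 4752.5)/(7900 − 5350) = 1912.5/2550 = 0.75
a = 4752.5 − 0.75(5350) = 4752.5 − 4012.5 = 740
C = 740 + 0.75(700) = 1265
S = 700 − 1265 = -565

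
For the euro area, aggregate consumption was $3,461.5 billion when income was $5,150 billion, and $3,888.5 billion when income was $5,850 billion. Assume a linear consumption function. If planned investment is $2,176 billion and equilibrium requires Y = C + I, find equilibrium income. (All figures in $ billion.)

MPC = (3888.5 − 3461.5)/(5850 − 5150) = 427/700 = 0.61
a = 3461.5 − 0.61(5150) = 320
Equilibrium: Y = 320 + 0.61Y + 2176
0.39Y = 2496, so Y = 2496/0.39 = 6400

Y = 6400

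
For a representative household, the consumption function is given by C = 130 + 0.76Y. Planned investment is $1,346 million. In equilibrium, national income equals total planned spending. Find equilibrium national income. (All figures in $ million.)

Y = C + I = 130 + 0.76Y + 1346
Y − 0.76Y = 1476
0.24Y = 1476, so Y = 1476/0.24 = 6150

Y = 6150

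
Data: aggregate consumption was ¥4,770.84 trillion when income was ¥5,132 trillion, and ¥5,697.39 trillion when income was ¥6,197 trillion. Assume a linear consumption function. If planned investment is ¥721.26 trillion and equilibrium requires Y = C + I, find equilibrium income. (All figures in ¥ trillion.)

Y = 7902

MPC = (5697.39 − 4770.84)/(6197 − 5132) = 926.55/1065 = 0.87
a = 4770.84 − 0.87(5132) = 306
Equilibrium: Y = 306 + 0.87Y + 721.26
0.13Y = 1027.26, so Y = 1027.26/0.13 = 7902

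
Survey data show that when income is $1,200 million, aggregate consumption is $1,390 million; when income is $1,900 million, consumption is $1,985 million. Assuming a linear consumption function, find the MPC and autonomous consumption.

MPC = ΔC/ΔY = (1985 − 1390)/(1900 − 1200) = 595/700 = 0.85
a = C − MPC·Y = 1390 − 0.85(1200) = 1390 − 1020 = 370

MPC = 0.85; a = 370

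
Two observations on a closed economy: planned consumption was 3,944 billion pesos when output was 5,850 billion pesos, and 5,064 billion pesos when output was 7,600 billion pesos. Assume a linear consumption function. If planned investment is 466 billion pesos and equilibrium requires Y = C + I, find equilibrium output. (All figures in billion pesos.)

MPC = (5064 − 3944)/(7600 − 5850) = 1120/1750 = 0.64
a = 3944 − 0.64(5850) = 200
Equilibrium: Y = 200 + 0.64Y + 466
0.36Y = 666, so Y = 666/0.36 = 1850

Y = 1850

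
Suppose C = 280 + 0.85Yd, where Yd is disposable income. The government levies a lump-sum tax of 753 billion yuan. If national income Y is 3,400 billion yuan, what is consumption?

C = 2529.95

Yd = Y − T = 3400 − 753 = 2647
C = 280 + 0.85(2647) = 280 + 2249.95 = 2529.95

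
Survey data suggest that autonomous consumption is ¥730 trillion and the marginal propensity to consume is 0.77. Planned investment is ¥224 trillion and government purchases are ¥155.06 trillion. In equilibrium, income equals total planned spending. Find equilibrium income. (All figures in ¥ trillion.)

Y = 4822

Y = C + I + G = 730 + 0.77Y + 224 + 155.06
Y − 0.77Y = 1109.06
0.23Y = 1109.06, so Y = 1109.06/0.23 = 4822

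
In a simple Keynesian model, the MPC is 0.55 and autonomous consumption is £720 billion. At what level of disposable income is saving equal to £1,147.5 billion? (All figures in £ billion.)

Y = 4150

S = Y − C = -720 + 0.45Y
-720 + 0.45Y = 1147.5, so 0.45Y = 1867.5 and Y = 4150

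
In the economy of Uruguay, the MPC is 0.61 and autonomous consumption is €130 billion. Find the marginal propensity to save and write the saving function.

MPS = 1 − MPC = 1 − 0.61 = 0.39
S = Y − C = -130 + 0.39Y

MPS = 0.39; S = -130 + 0.39Y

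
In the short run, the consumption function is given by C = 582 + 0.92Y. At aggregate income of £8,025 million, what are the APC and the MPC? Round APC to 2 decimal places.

MPC = 0.92 (the slope of the consumption function)
C = 582 + 0.92(8025) = 7965, so APC = 7965/8025 = 0.99

APC = 0.99; MPC = 0.92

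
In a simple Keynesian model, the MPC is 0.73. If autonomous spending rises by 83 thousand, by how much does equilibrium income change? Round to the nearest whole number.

The multiplier is 1/(1 − MPC) = 1/0.27.
ΔY = 83/0.27 = 307.41 ≈ 307

ΔY ≈ 307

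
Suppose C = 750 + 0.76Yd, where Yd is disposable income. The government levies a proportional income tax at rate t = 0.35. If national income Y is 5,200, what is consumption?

C = 3318.8

Yd = (1 − 0.35)(5200) = 0.65(5200) = 3380
C = 750 + 0.76(3380) = 750 + 2568.8 = 3318.8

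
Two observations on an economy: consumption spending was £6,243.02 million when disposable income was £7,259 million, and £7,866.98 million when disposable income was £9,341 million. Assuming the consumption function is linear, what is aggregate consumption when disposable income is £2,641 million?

C = 2640.98

MPC = (7866.98 − 6243.02)/(9341 − 7259) = 1623.96/2082 = 0.78
a = 6243.02 − 0.78(7259) = 6243.02 − 5662.02 = 581
C = 581 + 0.78(2641) = 581 + 2059.98 = 2640.98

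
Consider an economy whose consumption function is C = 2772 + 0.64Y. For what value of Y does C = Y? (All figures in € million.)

At break-even, C = Y: 2772 + 0.64Y = Y
0.36Y = 2772, so Y = 2772/0.36 = 7700

Y = 7700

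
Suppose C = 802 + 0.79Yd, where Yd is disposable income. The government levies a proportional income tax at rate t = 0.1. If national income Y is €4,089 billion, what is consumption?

C = 3709.279

Yd = (1 − 0.1)(4089) = 0.9(4089) = 3680.1
C = 802 + 0.79(3680.1) = 802 + 2907.279 = 3709.279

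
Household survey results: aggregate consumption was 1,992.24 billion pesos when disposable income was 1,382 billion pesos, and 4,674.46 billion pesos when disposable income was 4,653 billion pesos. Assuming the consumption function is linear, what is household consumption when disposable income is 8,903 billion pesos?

MPC = (4674.46 − 1992.24)/(4653 − 1382) = 2682.22/3271 = 0.82
a = 1992.24 − 0.82(1382) = 1992.24 − 1133.24 = 859
C = 859 + 0.82(8903) = 859 + 7300.46 = 8159.46

C = 8159.46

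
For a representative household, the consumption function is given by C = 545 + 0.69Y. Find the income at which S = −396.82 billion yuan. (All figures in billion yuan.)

S = Y − C = -545 + 0.31Y
-545 + 0.31Y = -396.82, so 0.31Y = 148.18 and Y = 478

Y = 478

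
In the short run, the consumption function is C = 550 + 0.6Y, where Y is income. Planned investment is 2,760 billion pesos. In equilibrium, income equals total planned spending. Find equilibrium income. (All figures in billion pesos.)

Y = C + I = 550 + 0.6Y + 2760
Y − 0.6Y = 3310
0.4Y = 3310, so Y = 3310/0.4 = 8275

Y = 8275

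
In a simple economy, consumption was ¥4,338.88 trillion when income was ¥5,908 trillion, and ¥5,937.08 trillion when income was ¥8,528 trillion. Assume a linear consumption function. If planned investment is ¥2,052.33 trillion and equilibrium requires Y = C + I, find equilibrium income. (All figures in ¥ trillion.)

MPC = (5937.08 − 4338.88)/(8528 − 5908) = 1598.2/2620 = 0.61
a = 4338.88 − 0.61(5908) = 735
Equilibrium: Y = 735 + 0.61Y + 2052.33
0.39Y = 2787.33, so Y = 2787.33/0.39 = 7147

Y = 7147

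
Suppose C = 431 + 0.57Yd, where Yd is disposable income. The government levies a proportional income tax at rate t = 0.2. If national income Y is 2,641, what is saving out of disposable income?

Yd = (1 − 0.2)(2641) = 0.8(2641) = 2112.8
C = 431 + 0.57(2112.8) = 431 + 1204.296 = 1635.296
S = Yd − C = 2112.8 − 1635.296 = 477.504

S = 477.504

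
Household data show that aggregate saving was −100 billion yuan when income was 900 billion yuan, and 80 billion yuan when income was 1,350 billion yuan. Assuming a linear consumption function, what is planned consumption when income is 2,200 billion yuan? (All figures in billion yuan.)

MPS = ΔS/ΔY = (80 − (-100))/(1350 − 900) = 180/450 = 0.4
MPC = 1 − MPS = 0.6
Autonomous saving = -100 − 0.4(900) = -460, so a = 460
C = 460 + 0.6(2200) = 460 + 1320 = 1780

C = 1780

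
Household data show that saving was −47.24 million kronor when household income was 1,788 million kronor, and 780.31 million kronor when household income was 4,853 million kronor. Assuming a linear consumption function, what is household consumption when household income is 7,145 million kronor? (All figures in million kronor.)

MPS = ΔS/ΔY = (780.31 − (-47.24))/(4853 − 1788) = 827.55/3065 = 0.27
MPC = 1 − MPS = 0.73
Autonomous saving = -47.24 − 0.27(1788) = -530, so a = 530
C = 530 + 0.73(7145) = 530 + 5215.85 = 5745.85

C = 5745.85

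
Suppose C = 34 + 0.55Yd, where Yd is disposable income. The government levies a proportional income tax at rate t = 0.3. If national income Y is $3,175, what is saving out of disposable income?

S = 966.125

Yd = (1 − 0.3)(3175) = 0.7(3175) = 2222.5
C = 34 + 0.55(2222.5) = 34 + 1222.375 = 1256.375
S = Yd − C = 2222.5 − 1256.375 = 966.125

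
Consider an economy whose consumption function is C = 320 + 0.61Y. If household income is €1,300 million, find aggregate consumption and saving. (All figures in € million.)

C = 1113; S = 187

C = 320 + 0.61(1300) = 320 + 793 = 1113
S = Y − C = 1300 − 1113 = 187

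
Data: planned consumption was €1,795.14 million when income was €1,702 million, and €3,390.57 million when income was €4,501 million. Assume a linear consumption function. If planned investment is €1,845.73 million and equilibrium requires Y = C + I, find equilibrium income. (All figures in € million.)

Y = 6211

MPC = (3390.57 − 1795.14)/(4501 − 1702) = 1595.43/2799 = 0.57
a = 1795.14 − 0.57(1702) = 825
Equilibrium: Y = 825 + 0.57Y + 1845.73
0.43Y = 2670.73, so Y = 2670.73/0.43 = 6211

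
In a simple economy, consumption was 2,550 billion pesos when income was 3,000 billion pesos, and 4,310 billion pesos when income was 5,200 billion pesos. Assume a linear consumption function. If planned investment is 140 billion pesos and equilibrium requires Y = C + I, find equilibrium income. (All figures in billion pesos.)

MPC = (4310 − 2550)/(5200 − 3000) = 1760/2200 = 0.8
a = 2550 − 0.8(3000) = 150
Equilibrium: Y = 150 + 0.8Y + 140
0.2Y = 290, so Y = 290/0.2 = 1450

Y = 1450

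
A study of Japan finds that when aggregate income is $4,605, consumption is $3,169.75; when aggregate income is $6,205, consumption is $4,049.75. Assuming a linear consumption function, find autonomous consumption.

a = 637

MPC = ΔC/ΔY = (4049.75 − 3169.75)/(6205 − 4605) = 880/1600 = 0.55
a = C − MPC·Y = 3169.75 − 0.55(4605) = 3169.75 − 2532.75 = 637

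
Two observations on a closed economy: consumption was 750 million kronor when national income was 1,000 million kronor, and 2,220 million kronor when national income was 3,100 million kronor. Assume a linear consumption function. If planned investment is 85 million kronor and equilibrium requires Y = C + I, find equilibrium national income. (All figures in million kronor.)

MPC = (2220 − 750)/(3100 − 1000) = 1470/2100 = 0.7
a = 750 − 0.7(1000) = 50
Equilibrium: Y = 50 + 0.7Y + 85
0.3Y = 135, so Y = 135/0.3 = 450

Y = 450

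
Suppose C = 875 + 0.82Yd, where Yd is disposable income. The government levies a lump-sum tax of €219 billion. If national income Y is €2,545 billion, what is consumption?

Yd = Y − T = 2545 − 219 = 2326
C = 875 + 0.82(2326) = 875 + 1907.32 = 2782.32

C = 2782.32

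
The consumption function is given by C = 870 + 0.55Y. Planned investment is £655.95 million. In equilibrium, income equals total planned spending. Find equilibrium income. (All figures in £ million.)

Y = 3391

Y = C + I = 870 + 0.55Y + 655.95
Y − 0.55Y = 1525.95
0.45Y = 1525.95, so Y = 1525.95/0.45 = 3391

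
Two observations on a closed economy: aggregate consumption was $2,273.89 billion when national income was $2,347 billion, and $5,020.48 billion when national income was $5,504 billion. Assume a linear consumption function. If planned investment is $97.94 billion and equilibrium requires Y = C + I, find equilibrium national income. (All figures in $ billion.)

MPC = (5020.48 − 2273.89)/(5504 − 2347) = 2746.59/3157 = 0.87
a = 2273.89 − 0.87(2347) = 232
Equilibrium: Y = 232 + 0.87Y + 97.94
0.13Y = 329.94, so Y = 329.94/0.13 = 2538

Y = 2538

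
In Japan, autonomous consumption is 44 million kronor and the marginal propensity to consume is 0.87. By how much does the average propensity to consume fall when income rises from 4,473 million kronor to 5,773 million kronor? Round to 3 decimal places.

At Y = 4473: C = 44 + 0.87(4473) = 3935.51, APC = 3935.51/4473 = 0.8798
At Y = 5773: C = 5066.51, APC = 5066.51/5773 = 0.8776
Fall in APC = 0.8798 − 0.8776 = 0.0022 ≈ 0.002

ΔAPC = 0.002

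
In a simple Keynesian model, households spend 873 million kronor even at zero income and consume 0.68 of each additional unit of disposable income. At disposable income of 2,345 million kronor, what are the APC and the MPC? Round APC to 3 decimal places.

APC = 1.052; MPC = 0.68

MPC = 0.68 (the slope of the consumption function)
C = 873 + 0.68(2345) = 2467.6, so APC = 2467.6/2345 = 1.052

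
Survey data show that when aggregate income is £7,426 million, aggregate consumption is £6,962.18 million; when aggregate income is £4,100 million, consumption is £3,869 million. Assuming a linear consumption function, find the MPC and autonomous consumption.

MPC = 0.93; a = 56

MPC = ΔC/ΔY = (6962.18 − 3869)/(7426 − 4100) = 3093.18/3326 = 0.93
a = C − MPC·Y = 3869 − 0.93(4100) = 3869 − 3813 = 56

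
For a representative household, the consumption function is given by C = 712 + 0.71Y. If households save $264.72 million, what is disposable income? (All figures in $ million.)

Y = 3368

S = Y − C = -712 + 0.29Y
-712 + 0.29Y = 264.72, so 0.29Y = 976.72 and Y = 3368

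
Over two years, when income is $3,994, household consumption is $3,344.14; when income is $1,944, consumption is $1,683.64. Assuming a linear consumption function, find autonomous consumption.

a = 109

MPC = ΔC/ΔY = (3344.14 − 1683.64)/(3994 − 1944) = 1660.5/2050 = 0.81
a = C − MPC·Y = 1683.64 − 0.81(1944) = 1683.64 − 1574.64 = 109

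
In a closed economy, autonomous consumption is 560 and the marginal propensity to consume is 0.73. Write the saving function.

S = -560 + 0.27Y

S = Y − C = Y − (560 + 0.73Y) = -560 + (1 − 0.73)Y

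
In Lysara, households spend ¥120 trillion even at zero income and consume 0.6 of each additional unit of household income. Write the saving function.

S = Y − C = Y − (120 + 0.6Y) = -120 + (1 − 0.6)Y

S = -120 + 0.4Y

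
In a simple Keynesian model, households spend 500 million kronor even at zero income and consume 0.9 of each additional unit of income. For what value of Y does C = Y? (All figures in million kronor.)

At break-even, C = Y: 500 + 0.9Y = Y
0.1Y = 500, so Y = 500/0.1 = 5000

Y = 5000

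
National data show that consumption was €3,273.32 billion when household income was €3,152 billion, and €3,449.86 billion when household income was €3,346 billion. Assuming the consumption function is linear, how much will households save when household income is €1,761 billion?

MPC = (3449.86 − 3273.32)/(3346 − 3152) = 176.54/194 = 0.91
a = 3273.32 − 0.91(3152) = 3273.32 − 2868.32 = 405
C = 405 + 0.91(1761) = 2007.51
S = 1761 − 2007.51 = -246.51

S = -246.51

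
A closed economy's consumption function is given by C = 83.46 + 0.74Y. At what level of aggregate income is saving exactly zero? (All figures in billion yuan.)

At break-even, C = Y: 83.46 + 0.74Y = Y
0.26Y = 83.46, so Y = 83.46/0.26 = 321

Y = 321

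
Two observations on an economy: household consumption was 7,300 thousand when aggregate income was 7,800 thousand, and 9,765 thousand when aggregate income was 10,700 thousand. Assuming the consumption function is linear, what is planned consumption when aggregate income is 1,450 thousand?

MPC = (9765 − 7300)/(10700 − 7800) = 2465/2900 = 0.85
a = 7300 − 0.85(7800) = 7300 − 6630 = 670
C = 670 + 0.85(1450) = 670 + 1232.5 = 1902.5

C = 1902.5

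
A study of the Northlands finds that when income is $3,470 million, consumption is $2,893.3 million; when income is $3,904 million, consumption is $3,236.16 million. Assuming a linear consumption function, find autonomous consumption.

MPC = ΔC/ΔY = (3236.16 − 2893.3)/(3904 − 3470) = 342.86/434 = 0.79
a = C − MPC·Y = 2893.3 − 0.79(3470) = 2893.3 − 2741.3 = 152

a = 152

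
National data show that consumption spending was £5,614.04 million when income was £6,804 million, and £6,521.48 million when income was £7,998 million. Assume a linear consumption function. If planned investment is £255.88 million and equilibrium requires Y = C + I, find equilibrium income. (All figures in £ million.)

Y = 2912

MPC = (6521.48 − 5614.04)/(7998 − 6804) = 907.44/1194 = 0.76
a = 5614.04 − 0.76(6804) = 443
Equilibrium: Y = 443 + 0.76Y + 255.88
0.24Y = 698.88, so Y = 698.88/0.24 = 2912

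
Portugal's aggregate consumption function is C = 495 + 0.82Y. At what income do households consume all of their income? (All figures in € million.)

Y = 2750

At break-even, C = Y: 495 + 0.82Y = Y
0.18Y = 495, so Y = 495/0.18 = 2750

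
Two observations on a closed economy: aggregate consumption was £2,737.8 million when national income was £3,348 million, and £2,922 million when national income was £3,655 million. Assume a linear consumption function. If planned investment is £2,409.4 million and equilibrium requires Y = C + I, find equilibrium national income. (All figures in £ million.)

Y = 7846

MPC = (2922 − 2737.8)/(3655 − 3348) = 184.2/307 = 0.6
a = 2737.8 − 0.6(3348) = 729
Equilibrium: Y = 729 + 0.6Y + 2409.4
0.4Y = 3138.4, so Y = 3138.4/0.4 = 7846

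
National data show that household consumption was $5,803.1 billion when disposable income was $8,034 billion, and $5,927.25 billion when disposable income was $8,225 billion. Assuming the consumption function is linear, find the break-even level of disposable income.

MPC = (5927.25 − 5803.1)/(8225 − 8034) = 124.15/191 = 0.65
a = 5803.1 − 0.65(8034) = 5803.1 − 5222.1 = 581
Break-even: Y = a/(1−MPC) = 581/0.35 = 1660

Y = 1660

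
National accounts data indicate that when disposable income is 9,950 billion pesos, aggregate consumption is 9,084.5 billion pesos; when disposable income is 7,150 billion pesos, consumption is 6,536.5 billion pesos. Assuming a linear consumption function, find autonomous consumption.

a = 30

MPC = ΔC/ΔY = (9084.5 − 6536.5)/(9950 − 7150) = 2548/2800 = 0.91
a = C − MPC·Y = 6536.5 − 0.91(7150) = 6536.5 − 6506.5 = 30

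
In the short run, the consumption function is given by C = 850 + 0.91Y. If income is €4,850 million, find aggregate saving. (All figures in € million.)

C = 850 + 0.91(4850) = 850 + 4413.5 = 5263.5
S = Y − C = 4850 − 5263.5 = -413.5

S = -413.5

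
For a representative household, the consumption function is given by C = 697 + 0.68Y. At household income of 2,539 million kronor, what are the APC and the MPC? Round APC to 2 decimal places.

MPC = 0.68 (the slope of the consumption function)
C = 697 + 0.68(2539) = 2423.52, so APC = 2423.52/2539 = 0.95

APC = 0.95; MPC = 0.68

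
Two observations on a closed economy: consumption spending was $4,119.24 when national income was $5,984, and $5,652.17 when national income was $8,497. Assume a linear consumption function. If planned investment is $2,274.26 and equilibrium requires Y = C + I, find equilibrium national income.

Y = 7034

MPC = (5652.17 − 4119.24)/(8497 − 5984) = 1532.93/2513 = 0.61
a = 4119.24 − 0.61(5984) = 469
Equilibrium: Y = 469 + 0.61Y + 2274.26
0.39Y = 2743.26, so Y = 2743.26/0.39 = 7034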